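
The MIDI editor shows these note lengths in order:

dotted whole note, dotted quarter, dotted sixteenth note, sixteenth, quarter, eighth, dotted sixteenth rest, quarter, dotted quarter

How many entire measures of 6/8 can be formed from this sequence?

One bar of 6/8 = 24 thirty-second notes.
In thirty-second notes: dotted whole note = 48; dotted quarter = 12; dotted sixteenth note = 3; sixteenth = 2; quarter = 8; eighth = 4; dotted sixteenth rest = 3; quarter = 8; dotted quarter = 12.
Sum: 48 + 12 + 3 + 2 + 8 + 4 + 3 + 8 + 12 = 100.
100 ÷ 24 = 4 complete bars with 4 left over.

4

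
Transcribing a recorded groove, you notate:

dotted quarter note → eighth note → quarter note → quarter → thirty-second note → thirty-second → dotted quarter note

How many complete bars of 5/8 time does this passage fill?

One bar of 5/8 = 20 thirty-second notes.
Each duration in thirty-second notes: dotted quarter note = 12; eighth note = 4; quarter note = 8; quarter = 8; thirty-second note = 1; thirty-second = 1; dotted quarter note = 12.
Adding: 12 + 4 + 8 + 8 + 1 + 1 + 12 = 46.
46 ÷ 20 = 2 complete bars with 6 left over.

2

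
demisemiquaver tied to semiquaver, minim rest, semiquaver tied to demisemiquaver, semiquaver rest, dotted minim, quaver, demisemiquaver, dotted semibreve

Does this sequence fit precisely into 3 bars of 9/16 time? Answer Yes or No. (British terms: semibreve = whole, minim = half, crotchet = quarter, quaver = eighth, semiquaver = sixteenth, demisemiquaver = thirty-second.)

No

One bar of 9/16 = 18 thirty-second notes, so 3 bars = 54.
Each duration in thirty-second notes: demisemiquaver tied to semiquaver (demisemiquaver + semiquaver) = 3; minim rest = 16; semiquaver tied to demisemiquaver (semiquaver + demisemiquaver) = 3; semiquaver rest = 2; dotted minim = 24; quaver = 4; demisemiquaver = 1; dotted semibreve = 48.
Total: 3 + 16 + 3 + 2 + 24 + 4 + 1 + 48 = 101.
101 exceeds 54, so the answer is No.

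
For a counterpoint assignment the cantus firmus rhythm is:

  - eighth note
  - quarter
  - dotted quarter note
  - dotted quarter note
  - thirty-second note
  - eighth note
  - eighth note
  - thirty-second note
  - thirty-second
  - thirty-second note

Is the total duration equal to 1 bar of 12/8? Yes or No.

Yes

One bar of 12/8 = 48 thirty-second notes.
In thirty-second notes: eighth note = 4; quarter = 8; dotted quarter note = 12; dotted quarter note = 12; thirty-second note = 1; eighth note = 4; eighth note = 4; thirty-second note = 1; thirty-second = 1; thirty-second note = 1.
Total: 4 + 8 + 12 + 12 + 1 + 4 + 4 + 1 + 1 + 1 = 48.
48 equals 48, so the answer is Yes.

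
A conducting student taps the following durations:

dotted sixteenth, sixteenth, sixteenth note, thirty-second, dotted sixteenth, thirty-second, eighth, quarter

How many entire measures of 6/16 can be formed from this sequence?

2

One bar of 6/16 = 12 thirty-second notes.
In thirty-second notes: dotted sixteenth = 3; sixteenth = 2; sixteenth note = 2; thirty-second = 1; dotted sixteenth = 3; thirty-second = 1; eighth = 4; quarter = 8.
Sum: 3 + 2 + 2 + 1 + 3 + 1 + 4 + 8 = 24.
24 ÷ 12 = 2 complete bars with 0 left over.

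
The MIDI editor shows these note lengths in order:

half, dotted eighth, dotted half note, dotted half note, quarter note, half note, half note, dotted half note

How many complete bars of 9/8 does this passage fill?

One bar of 9/8 = 18 sixteenth notes.
Working in sixteenth notes: half = 8; dotted eighth = 3; dotted half note = 12; dotted half note = 12; quarter note = 4; half note = 8; half note = 8; dotted half note = 12.
Adding: 8 + 3 + 12 + 12 + 4 + 8 + 8 + 12 = 67.
67 ÷ 18 = 3 complete bars with 13 left over.

3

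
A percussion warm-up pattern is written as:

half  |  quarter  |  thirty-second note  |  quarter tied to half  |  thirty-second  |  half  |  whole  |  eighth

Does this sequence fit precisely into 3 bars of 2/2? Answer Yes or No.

No

One bar of 2/2 = 32 thirty-second notes, so 3 bars = 96.
Each duration in thirty-second notes: half = 16; quarter = 8; thirty-second note = 1; quarter tied to half (quarter + half) = 24; thirty-second = 1; half = 16; whole = 32; eighth = 4.
Adding: 16 + 8 + 1 + 24 + 1 + 16 + 32 + 4 = 102.
102 exceeds 96, so the answer is No.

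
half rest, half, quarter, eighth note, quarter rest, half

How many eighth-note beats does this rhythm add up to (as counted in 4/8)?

One eighth-note beat = 2 sixteenth notes.
Working in sixteenth notes: half rest = 8; half = 8; quarter = 4; eighth note = 2; quarter rest = 4; half = 8.
Total: 8 + 8 + 4 + 2 + 4 + 8 = 34.
34 ÷ 2 = 17 beats.

17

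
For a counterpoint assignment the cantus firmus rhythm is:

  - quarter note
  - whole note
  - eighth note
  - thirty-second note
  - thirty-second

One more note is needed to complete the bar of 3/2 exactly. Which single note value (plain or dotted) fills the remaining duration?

sixteenth note

The bar of 3/2 = 48 thirty-second notes.
Each duration in thirty-second notes: quarter note = 8; whole note = 32; eighth note = 4; thirty-second note = 1; thirty-second = 1.
Sum: 8 + 32 + 4 + 1 + 1 = 46.
Remaining: 48 − 46 = 2 thirty-second notes, which is a sixteenth note.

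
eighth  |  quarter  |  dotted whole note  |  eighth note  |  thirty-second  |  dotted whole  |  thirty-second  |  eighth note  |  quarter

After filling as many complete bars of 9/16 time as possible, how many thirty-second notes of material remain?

One bar of 9/16 = 18 thirty-second notes.
Working in thirty-second notes: eighth = 4; quarter = 8; dotted whole note = 48; eighth note = 4; thirty-second = 1; dotted whole = 48; thirty-second = 1; eighth note = 4; quarter = 8.
Adding: 4 + 8 + 48 + 4 + 1 + 48 + 1 + 4 + 8 = 126.
126 ÷ 18 = 7 complete bars with 0 thirty-second notes remaining.

0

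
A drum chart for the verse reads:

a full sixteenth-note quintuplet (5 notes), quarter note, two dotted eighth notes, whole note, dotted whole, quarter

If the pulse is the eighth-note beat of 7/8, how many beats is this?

29

One eighth-note beat = 2 sixteenth notes.
Express everything in sixteenth notes: a full sixteenth-note quintuplet (5 notes) (five quintuplet sixteenths span one quarter) = 4; quarter note = 4; dotted eighth note = 3; dotted eighth note = 3; whole note = 16; dotted whole = 24; quarter = 4.
Altogether 4 + 4 + 3 + 3 + 16 + 24 + 4 = 58.
58 ÷ 2 = 29 beats.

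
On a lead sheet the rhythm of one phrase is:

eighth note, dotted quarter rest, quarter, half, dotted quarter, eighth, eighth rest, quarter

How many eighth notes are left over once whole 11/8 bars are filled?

One bar of 11/8 = 11 eighth notes.
Each duration in eighth notes: eighth note = 1; dotted quarter rest = 3; quarter = 2; half = 4; dotted quarter = 3; eighth = 1; eighth rest = 1; quarter = 2.
Total: 1 + 3 + 2 + 4 + 3 + 1 + 1 + 2 = 17.
17 ÷ 11 = 1 complete bar with 6 eighth notes remaining.

6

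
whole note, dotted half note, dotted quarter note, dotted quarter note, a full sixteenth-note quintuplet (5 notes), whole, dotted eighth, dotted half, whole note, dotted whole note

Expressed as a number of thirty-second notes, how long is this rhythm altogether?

230

Express everything in thirty-second notes: whole note = 32; dotted half note = 24; dotted quarter note = 12; dotted quarter note = 12; a full sixteenth-note quintuplet (5 notes) (five quintuplet sixteenths span one quarter) = 8; whole = 32; dotted eighth = 6; dotted half = 24; whole note = 32; dotted whole note = 48.
Altogether 32 + 24 + 12 + 12 + 8 + 32 + 6 + 24 + 32 + 48 = 230 thirty-second notes.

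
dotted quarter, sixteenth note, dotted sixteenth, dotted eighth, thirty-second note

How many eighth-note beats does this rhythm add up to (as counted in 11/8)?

6

One eighth-note beat = 4 thirty-second notes.
Each duration in thirty-second notes: dotted quarter = 12; sixteenth note = 2; dotted sixteenth = 3; dotted eighth = 6; thirty-second note = 1.
Adding: 12 + 2 + 3 + 6 + 1 = 24.
24 ÷ 4 = 6 beats.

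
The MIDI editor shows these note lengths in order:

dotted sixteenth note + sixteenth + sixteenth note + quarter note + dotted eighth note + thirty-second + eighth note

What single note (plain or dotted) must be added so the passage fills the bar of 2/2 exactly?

The bar of 2/2 = 32 thirty-second notes.
Convert each value to thirty-second notes: dotted sixteenth note = 3; sixteenth = 2; sixteenth note = 2; quarter note = 8; dotted eighth note = 6; thirty-second = 1; eighth note = 4.
Total: 3 + 2 + 2 + 8 + 6 + 1 + 4 = 26.
Remaining: 32 − 26 = 6 thirty-second notes, which is a dotted eighth note.

dotted eighth note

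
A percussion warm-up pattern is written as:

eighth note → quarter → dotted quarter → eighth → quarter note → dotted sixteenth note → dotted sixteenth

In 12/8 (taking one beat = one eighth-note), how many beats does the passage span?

10.5

One eighth-note beat = 4 thirty-second notes.
Each duration in thirty-second notes: eighth note = 4; quarter = 8; dotted quarter = 12; eighth = 4; quarter note = 8; dotted sixteenth note = 3; dotted sixteenth = 3.
Sum: 4 + 8 + 12 + 4 + 8 + 3 + 3 = 42.
42 ÷ 4 = 10.5 beats.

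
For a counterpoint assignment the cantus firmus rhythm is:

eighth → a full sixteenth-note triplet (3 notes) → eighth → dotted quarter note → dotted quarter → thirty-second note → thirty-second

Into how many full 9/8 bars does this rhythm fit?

One bar of 9/8 = 36 thirty-second notes.
Express everything in thirty-second notes: eighth = 4; a full sixteenth-note triplet (3 notes) (three triplet sixteenths span one eighth) = 4; eighth = 4; dotted quarter note = 12; dotted quarter = 12; thirty-second note = 1; thirty-second = 1.
Adding: 4 + 4 + 4 + 12 + 12 + 1 + 1 = 38.
38 ÷ 36 = 1 complete bar with 2 left over.

1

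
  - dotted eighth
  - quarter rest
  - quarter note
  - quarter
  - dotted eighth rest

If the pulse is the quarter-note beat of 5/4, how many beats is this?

4.5

One quarter-note beat = 4 sixteenth notes.
Convert each value to sixteenth notes: dotted eighth = 3; quarter rest = 4; quarter note = 4; quarter = 4; dotted eighth rest = 3.
Adding: 3 + 4 + 4 + 4 + 3 = 18.
18 ÷ 4 = 4.5 beats.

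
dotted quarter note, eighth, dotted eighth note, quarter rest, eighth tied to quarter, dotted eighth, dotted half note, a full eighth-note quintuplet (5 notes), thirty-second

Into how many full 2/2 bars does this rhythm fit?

One bar of 2/2 = 32 thirty-second notes.
Convert each value to thirty-second notes: dotted quarter note = 12; eighth = 4; dotted eighth note = 6; quarter rest = 8; eighth tied to quarter (eighth + quarter) = 12; dotted eighth = 6; dotted half note = 24; a full eighth-note quintuplet (5 notes) (five quintuplet eighths span one half) = 16; thirty-second = 1.
Sum: 12 + 4 + 6 + 8 + 12 + 6 + 24 + 16 + 1 = 89.
89 ÷ 32 = 2 complete bars with 25 left over.

2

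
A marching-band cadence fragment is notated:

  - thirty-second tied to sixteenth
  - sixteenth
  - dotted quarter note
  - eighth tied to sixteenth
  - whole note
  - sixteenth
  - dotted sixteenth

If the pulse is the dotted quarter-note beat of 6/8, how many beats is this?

One dotted quarter-note beat = 12 thirty-second notes.
In thirty-second notes: thirty-second tied to sixteenth (thirty-second + sixteenth) = 3; sixteenth = 2; dotted quarter note = 12; eighth tied to sixteenth (eighth + sixteenth) = 6; whole note = 32; sixteenth = 2; dotted sixteenth = 3.
Sum: 3 + 2 + 12 + 6 + 32 + 2 + 3 = 60.
60 ÷ 12 = 5 beats.

5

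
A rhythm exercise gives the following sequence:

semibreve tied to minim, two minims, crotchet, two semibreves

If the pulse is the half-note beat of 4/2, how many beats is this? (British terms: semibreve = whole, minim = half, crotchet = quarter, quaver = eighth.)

One half-note beat = 2 quarter notes.
Each duration in quarter notes: semibreve tied to minim (semibreve + minim) = 6; minim = 2; minim = 2; crotchet = 1; semibreve = 4; semibreve = 4.
Total: 6 + 2 + 2 + 1 + 4 + 4 = 19.
19 ÷ 2 = 9.5 beats.

9.5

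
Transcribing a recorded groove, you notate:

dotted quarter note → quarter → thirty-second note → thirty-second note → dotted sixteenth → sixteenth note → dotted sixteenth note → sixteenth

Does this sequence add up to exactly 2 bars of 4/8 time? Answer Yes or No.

Yes

One bar of 4/8 = 16 thirty-second notes, so 2 bars = 32.
Each duration in thirty-second notes: dotted quarter note = 12; quarter = 8; thirty-second note = 1; thirty-second note = 1; dotted sixteenth = 3; sixteenth note = 2; dotted sixteenth note = 3; sixteenth = 2.
Altogether 12 + 8 + 1 + 1 + 3 + 2 + 3 + 2 = 32.
32 equals 32, so the answer is Yes.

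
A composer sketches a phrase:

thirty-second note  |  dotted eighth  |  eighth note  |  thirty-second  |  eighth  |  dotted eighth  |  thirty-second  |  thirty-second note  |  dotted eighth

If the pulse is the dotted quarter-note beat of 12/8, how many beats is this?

One dotted quarter-note beat = 12 thirty-second notes.
Convert each value to thirty-second notes: thirty-second note = 1; dotted eighth = 6; eighth note = 4; thirty-second = 1; eighth = 4; dotted eighth = 6; thirty-second = 1; thirty-second note = 1; dotted eighth = 6.
Adding: 1 + 6 + 4 + 1 + 4 + 6 + 1 + 1 + 6 = 30.
30 ÷ 12 = 2.5 beats.

2.5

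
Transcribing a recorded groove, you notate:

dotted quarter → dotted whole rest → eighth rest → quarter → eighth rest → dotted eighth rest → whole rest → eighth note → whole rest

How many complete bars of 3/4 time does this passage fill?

6

One bar of 3/4 = 12 sixteenth notes.
In sixteenth notes: dotted quarter = 6; dotted whole rest = 24; eighth rest = 2; quarter = 4; eighth rest = 2; dotted eighth rest = 3; whole rest = 16; eighth note = 2; whole rest = 16.
Total: 6 + 24 + 2 + 4 + 2 + 3 + 16 + 2 + 16 = 75.
75 ÷ 12 = 6 complete bars with 3 left over.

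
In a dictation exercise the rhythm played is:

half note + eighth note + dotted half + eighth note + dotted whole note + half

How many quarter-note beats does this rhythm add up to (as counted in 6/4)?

14

One quarter-note beat = 2 eighth notes.
Express everything in eighth notes: half note = 4; eighth note = 1; dotted half = 6; eighth note = 1; dotted whole note = 12; half = 4.
Adding: 4 + 1 + 6 + 1 + 12 + 4 = 28.
28 ÷ 2 = 14 beats.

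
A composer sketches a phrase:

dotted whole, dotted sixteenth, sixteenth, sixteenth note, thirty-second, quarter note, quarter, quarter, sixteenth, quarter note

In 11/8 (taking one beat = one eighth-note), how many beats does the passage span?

22.5

One eighth-note beat = 4 thirty-second notes.
Working in thirty-second notes: dotted whole = 48; dotted sixteenth = 3; sixteenth = 2; sixteenth note = 2; thirty-second = 1; quarter note = 8; quarter = 8; quarter = 8; sixteenth = 2; quarter note = 8.
Altogether 48 + 3 + 2 + 2 + 1 + 8 + 8 + 8 + 2 + 8 = 90.
90 ÷ 4 = 22.5 beats.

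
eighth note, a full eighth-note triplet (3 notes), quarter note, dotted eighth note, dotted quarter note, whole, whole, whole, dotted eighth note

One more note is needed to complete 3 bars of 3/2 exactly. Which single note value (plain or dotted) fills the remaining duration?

eighth note

3 bars of 3/2 = 72 sixteenth notes.
Express everything in sixteenth notes: eighth note = 2; a full eighth-note triplet (3 notes) (three triplet eighths span one quarter) = 4; quarter note = 4; dotted eighth note = 3; dotted quarter note = 6; whole = 16; whole = 16; whole = 16; dotted eighth note = 3.
Adding: 2 + 4 + 4 + 3 + 6 + 16 + 16 + 16 + 3 = 70.
Remaining: 72 − 70 = 2 sixteenth notes, which is a eighth note.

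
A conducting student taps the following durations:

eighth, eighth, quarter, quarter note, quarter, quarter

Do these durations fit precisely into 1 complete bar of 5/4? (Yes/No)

Yes

One bar of 5/4 = 10 eighth notes.
Each duration in eighth notes: eighth = 1; eighth = 1; quarter = 2; quarter note = 2; quarter = 2; quarter = 2.
Sum: 1 + 1 + 2 + 2 + 2 + 2 = 10.
10 equals 10, so the answer is Yes.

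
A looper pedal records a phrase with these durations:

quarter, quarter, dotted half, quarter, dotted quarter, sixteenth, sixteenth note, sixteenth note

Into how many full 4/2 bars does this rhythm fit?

1

One bar of 4/2 = 32 sixteenth notes.
Convert each value to sixteenth notes: quarter = 4; quarter = 4; dotted half = 12; quarter = 4; dotted quarter = 6; sixteenth = 1; sixteenth note = 1; sixteenth note = 1.
Adding: 4 + 4 + 12 + 4 + 6 + 1 + 1 + 1 = 33.
33 ÷ 32 = 1 complete bar with 1 left over.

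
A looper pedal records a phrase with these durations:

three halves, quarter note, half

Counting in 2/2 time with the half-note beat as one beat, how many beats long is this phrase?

One half-note beat = 2 quarter notes.
In quarter notes: half = 2; half = 2; half = 2; quarter note = 1; half = 2.
Sum: 2 + 2 + 2 + 1 + 2 = 9.
9 ÷ 2 = 4.5 beats.

4.5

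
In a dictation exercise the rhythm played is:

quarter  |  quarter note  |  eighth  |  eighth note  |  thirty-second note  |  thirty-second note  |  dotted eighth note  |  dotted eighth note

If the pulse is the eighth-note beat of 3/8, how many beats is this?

One eighth-note beat = 4 thirty-second notes.
Working in thirty-second notes: quarter = 8; quarter note = 8; eighth = 4; eighth note = 4; thirty-second note = 1; thirty-second note = 1; dotted eighth note = 6; dotted eighth note = 6.
Adding: 8 + 8 + 4 + 4 + 1 + 1 + 6 + 6 = 38.
38 ÷ 4 = 9.5 beats.

9.5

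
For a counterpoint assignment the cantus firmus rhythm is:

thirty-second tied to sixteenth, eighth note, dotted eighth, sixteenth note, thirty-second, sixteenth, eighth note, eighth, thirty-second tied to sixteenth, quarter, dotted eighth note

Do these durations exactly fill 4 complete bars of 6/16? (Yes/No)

One bar of 6/16 = 12 thirty-second notes, so 4 bars = 48.
Express everything in thirty-second notes: thirty-second tied to sixteenth (thirty-second + sixteenth) = 3; eighth note = 4; dotted eighth = 6; sixteenth note = 2; thirty-second = 1; sixteenth = 2; eighth note = 4; eighth = 4; thirty-second tied to sixteenth (thirty-second + sixteenth) = 3; quarter = 8; dotted eighth note = 6.
Altogether 3 + 4 + 6 + 2 + 1 + 2 + 4 + 4 + 3 + 8 + 6 = 43.
43 falls short of 48, so the answer is No.

No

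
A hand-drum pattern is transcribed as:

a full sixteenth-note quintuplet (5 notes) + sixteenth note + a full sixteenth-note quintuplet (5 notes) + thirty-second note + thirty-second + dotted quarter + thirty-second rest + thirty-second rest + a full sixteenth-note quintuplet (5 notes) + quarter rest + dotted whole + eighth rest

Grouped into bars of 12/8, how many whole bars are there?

One bar of 12/8 = 48 thirty-second notes.
Each duration in thirty-second notes: a full sixteenth-note quintuplet (5 notes) (five quintuplet sixteenths span one quarter) = 8; sixteenth note = 2; a full sixteenth-note quintuplet (5 notes) (five quintuplet sixteenths span one quarter) = 8; thirty-second note = 1; thirty-second = 1; dotted quarter = 12; thirty-second rest = 1; thirty-second rest = 1; a full sixteenth-note quintuplet (5 notes) (five quintuplet sixteenths span one quarter) = 8; quarter rest = 8; dotted whole = 48; eighth rest = 4.
Sum: 8 + 2 + 8 + 1 + 1 + 12 + 1 + 1 + 8 + 8 + 48 + 4 = 102.
102 ÷ 48 = 2 complete bars with 6 left over.

2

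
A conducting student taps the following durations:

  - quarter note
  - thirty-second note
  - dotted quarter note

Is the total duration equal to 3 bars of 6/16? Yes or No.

One bar of 6/16 = 12 thirty-second notes, so 3 bars = 36.
Each duration in thirty-second notes: quarter note = 8; thirty-second note = 1; dotted quarter note = 12.
Adding: 8 + 1 + 12 = 21.
21 falls short of 36, so the answer is No.

No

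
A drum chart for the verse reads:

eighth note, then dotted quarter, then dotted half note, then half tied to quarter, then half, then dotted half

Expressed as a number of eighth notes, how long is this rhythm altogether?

26

In eighth notes: eighth note = 1; dotted quarter = 3; dotted half note = 6; half tied to quarter (half + quarter) = 6; half = 4; dotted half = 6.
Sum: 1 + 3 + 6 + 6 + 4 + 6 = 26 eighth notes.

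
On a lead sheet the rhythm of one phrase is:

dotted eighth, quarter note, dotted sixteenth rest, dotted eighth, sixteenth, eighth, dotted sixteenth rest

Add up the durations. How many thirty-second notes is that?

32

Each duration in thirty-second notes: dotted eighth = 6; quarter note = 8; dotted sixteenth rest = 3; dotted eighth = 6; sixteenth = 2; eighth = 4; dotted sixteenth rest = 3.
Sum: 6 + 8 + 3 + 6 + 2 + 4 + 3 = 32 thirty-second notes.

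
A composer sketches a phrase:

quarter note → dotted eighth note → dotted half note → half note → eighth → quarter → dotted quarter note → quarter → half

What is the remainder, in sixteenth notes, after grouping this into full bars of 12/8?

One bar of 12/8 = 24 sixteenth notes.
Working in sixteenth notes: quarter note = 4; dotted eighth note = 3; dotted half note = 12; half note = 8; eighth = 2; quarter = 4; dotted quarter note = 6; quarter = 4; half = 8.
Sum: 4 + 3 + 12 + 8 + 2 + 4 + 6 + 4 + 8 = 51.
51 ÷ 24 = 2 complete bars with 3 sixteenth notes remaining.

3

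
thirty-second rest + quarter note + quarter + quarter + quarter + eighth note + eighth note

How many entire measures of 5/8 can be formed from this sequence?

One bar of 5/8 = 20 thirty-second notes.
Working in thirty-second notes: thirty-second rest = 1; quarter note = 8; quarter = 8; quarter = 8; quarter = 8; eighth note = 4; eighth note = 4.
Total: 1 + 8 + 8 + 8 + 8 + 4 + 4 = 41.
41 ÷ 20 = 2 complete bars with 1 left over.

2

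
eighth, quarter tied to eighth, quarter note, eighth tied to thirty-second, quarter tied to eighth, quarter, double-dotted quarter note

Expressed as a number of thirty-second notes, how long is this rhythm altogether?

63

Working in thirty-second notes: eighth = 4; quarter tied to eighth (quarter + eighth) = 12; quarter note = 8; eighth tied to thirty-second (eighth + thirty-second) = 5; quarter tied to eighth (quarter + eighth) = 12; quarter = 8; double-dotted quarter note = 14.
Sum: 4 + 12 + 8 + 5 + 12 + 8 + 14 = 63 thirty-second notes.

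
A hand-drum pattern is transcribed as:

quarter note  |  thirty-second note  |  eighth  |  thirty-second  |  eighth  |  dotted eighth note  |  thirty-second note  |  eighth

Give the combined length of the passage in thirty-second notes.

29

Working in thirty-second notes: quarter note = 8; thirty-second note = 1; eighth = 4; thirty-second = 1; eighth = 4; dotted eighth note = 6; thirty-second note = 1; eighth = 4.
Sum: 8 + 1 + 4 + 1 + 4 + 6 + 1 + 4 = 29 thirty-second notes.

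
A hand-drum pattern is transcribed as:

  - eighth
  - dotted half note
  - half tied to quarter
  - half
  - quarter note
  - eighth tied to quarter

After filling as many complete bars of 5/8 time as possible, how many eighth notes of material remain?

One bar of 5/8 = 5 eighth notes.
Convert each value to eighth notes: eighth = 1; dotted half note = 6; half tied to quarter (half + quarter) = 6; half = 4; quarter note = 2; eighth tied to quarter (eighth + quarter) = 3.
Altogether 1 + 6 + 6 + 4 + 2 + 3 = 22.
22 ÷ 5 = 4 complete bars with 2 eighth notes remaining.

2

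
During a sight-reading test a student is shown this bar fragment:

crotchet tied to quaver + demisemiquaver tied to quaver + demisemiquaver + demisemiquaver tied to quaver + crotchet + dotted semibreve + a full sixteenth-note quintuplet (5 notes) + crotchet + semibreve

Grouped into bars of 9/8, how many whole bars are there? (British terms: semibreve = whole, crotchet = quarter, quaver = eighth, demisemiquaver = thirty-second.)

3

One bar of 9/8 = 36 thirty-second notes.
Express everything in thirty-second notes: crotchet tied to quaver (crotchet + quaver) = 12; demisemiquaver tied to quaver (demisemiquaver + quaver) = 5; demisemiquaver = 1; demisemiquaver tied to quaver (demisemiquaver + quaver) = 5; crotchet = 8; dotted semibreve = 48; a full sixteenth-note quintuplet (5 notes) (five quintuplet sixteenths span one quarter) = 8; crotchet = 8; semibreve = 32.
Adding: 12 + 5 + 1 + 5 + 8 + 48 + 8 + 8 + 32 = 127.
127 ÷ 36 = 3 complete bars with 19 left over.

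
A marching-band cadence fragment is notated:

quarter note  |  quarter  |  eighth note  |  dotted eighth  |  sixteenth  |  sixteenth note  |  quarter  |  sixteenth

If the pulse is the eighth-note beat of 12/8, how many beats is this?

10

One eighth-note beat = 2 sixteenth notes.
In sixteenth notes: quarter note = 4; quarter = 4; eighth note = 2; dotted eighth = 3; sixteenth = 1; sixteenth note = 1; quarter = 4; sixteenth = 1.
Altogether 4 + 4 + 2 + 3 + 1 + 1 + 4 + 1 = 20.
20 ÷ 2 = 10 beats.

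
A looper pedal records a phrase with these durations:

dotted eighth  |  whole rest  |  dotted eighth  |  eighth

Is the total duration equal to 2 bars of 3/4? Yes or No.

One bar of 3/4 = 12 sixteenth notes, so 2 bars = 24.
Express everything in sixteenth notes: dotted eighth = 3; whole rest = 16; dotted eighth = 3; eighth = 2.
Altogether 3 + 16 + 3 + 2 = 24.
24 equals 24, so the answer is Yes.

Yes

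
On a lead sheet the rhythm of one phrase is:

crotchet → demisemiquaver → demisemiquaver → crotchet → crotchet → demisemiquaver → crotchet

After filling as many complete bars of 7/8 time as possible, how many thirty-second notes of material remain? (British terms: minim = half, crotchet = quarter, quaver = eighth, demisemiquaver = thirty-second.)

7

One bar of 7/8 = 28 thirty-second notes.
Convert each value to thirty-second notes: crotchet = 8; demisemiquaver = 1; demisemiquaver = 1; crotchet = 8; crotchet = 8; demisemiquaver = 1; crotchet = 8.
Total: 8 + 1 + 1 + 8 + 8 + 1 + 8 = 35.
35 ÷ 28 = 1 complete bar with 7 thirty-second notes remaining.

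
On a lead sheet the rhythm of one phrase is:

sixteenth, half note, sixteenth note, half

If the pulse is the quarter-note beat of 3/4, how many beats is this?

One quarter-note beat = 4 sixteenth notes.
Convert each value to sixteenth notes: sixteenth = 1; half note = 8; sixteenth note = 1; half = 8.
Adding: 1 + 8 + 1 + 8 = 18.
18 ÷ 4 = 4.5 beats.

4.5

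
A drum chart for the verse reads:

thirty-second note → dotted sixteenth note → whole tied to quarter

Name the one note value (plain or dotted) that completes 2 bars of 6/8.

2 bars of 6/8 = 48 thirty-second notes.
Each duration in thirty-second notes: thirty-second note = 1; dotted sixteenth note = 3; whole tied to quarter (whole + quarter) = 40.
Sum: 1 + 3 + 40 = 44.
Remaining: 48 − 44 = 4 thirty-second notes, which is a eighth note.

eighth note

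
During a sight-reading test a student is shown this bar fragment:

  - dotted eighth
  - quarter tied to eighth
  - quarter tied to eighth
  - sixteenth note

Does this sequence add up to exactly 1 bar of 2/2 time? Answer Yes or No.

One bar of 2/2 = 16 sixteenth notes.
Working in sixteenth notes: dotted eighth = 3; quarter tied to eighth (quarter + eighth) = 6; quarter tied to eighth (quarter + eighth) = 6; sixteenth note = 1.
Total: 3 + 6 + 6 + 1 = 16.
16 equals 16, so the answer is Yes.

Yes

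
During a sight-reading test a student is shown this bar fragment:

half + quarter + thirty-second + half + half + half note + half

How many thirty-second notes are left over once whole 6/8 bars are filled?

One bar of 6/8 = 24 thirty-second notes.
Each duration in thirty-second notes: half = 16; quarter = 8; thirty-second = 1; half = 16; half = 16; half note = 16; half = 16.
Adding: 16 + 8 + 1 + 16 + 16 + 16 + 16 = 89.
89 ÷ 24 = 3 complete bars with 17 thirty-second notes remaining.

17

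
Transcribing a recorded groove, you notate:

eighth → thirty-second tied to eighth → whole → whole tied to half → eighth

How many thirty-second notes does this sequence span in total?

In thirty-second notes: eighth = 4; thirty-second tied to eighth (thirty-second + eighth) = 5; whole = 32; whole tied to half (whole + half) = 48; eighth = 4.
Sum: 4 + 5 + 32 + 48 + 4 = 93 thirty-second notes.

93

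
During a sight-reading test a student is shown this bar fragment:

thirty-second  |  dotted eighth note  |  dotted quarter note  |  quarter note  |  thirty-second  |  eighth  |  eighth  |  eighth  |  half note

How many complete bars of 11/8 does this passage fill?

1

One bar of 11/8 = 44 thirty-second notes.
Each duration in thirty-second notes: thirty-second = 1; dotted eighth note = 6; dotted quarter note = 12; quarter note = 8; thirty-second = 1; eighth = 4; eighth = 4; eighth = 4; half note = 16.
Total: 1 + 6 + 12 + 8 + 1 + 4 + 4 + 4 + 16 = 56.
56 ÷ 44 = 1 complete bar with 12 left over.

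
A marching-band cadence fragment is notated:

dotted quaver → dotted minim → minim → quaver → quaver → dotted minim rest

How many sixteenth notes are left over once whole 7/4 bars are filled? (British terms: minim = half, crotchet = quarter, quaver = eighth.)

11

One bar of 7/4 = 28 sixteenth notes.
Convert each value to sixteenth notes: dotted quaver = 3; dotted minim = 12; minim = 8; quaver = 2; quaver = 2; dotted minim rest = 12.
Total: 3 + 12 + 8 + 2 + 2 + 12 = 39.
39 ÷ 28 = 1 complete bar with 11 sixteenth notes remaining.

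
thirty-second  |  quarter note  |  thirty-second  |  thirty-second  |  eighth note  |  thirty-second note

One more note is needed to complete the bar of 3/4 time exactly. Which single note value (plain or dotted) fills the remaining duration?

quarter note

The bar of 3/4 = 24 thirty-second notes.
In thirty-second notes: thirty-second = 1; quarter note = 8; thirty-second = 1; thirty-second = 1; eighth note = 4; thirty-second note = 1.
Adding: 1 + 8 + 1 + 1 + 4 + 1 = 16.
Remaining: 24 − 16 = 8 thirty-second notes, which is a quarter note.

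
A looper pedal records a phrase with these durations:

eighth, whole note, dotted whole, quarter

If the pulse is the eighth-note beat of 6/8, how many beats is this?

23

One eighth-note beat = 2 sixteenth notes.
Each duration in sixteenth notes: eighth = 2; whole note = 16; dotted whole = 24; quarter = 4.
Total: 2 + 16 + 24 + 4 = 46.
46 ÷ 2 = 23 beats.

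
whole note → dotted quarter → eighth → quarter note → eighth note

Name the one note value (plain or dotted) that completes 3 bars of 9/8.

dotted whole note

3 bars of 9/8 = 27 eighth notes.
Express everything in eighth notes: whole note = 8; dotted quarter = 3; eighth = 1; quarter note = 2; eighth note = 1.
Adding: 8 + 3 + 1 + 2 + 1 = 15.
Remaining: 27 − 15 = 12 eighth notes, which is a dotted whole note.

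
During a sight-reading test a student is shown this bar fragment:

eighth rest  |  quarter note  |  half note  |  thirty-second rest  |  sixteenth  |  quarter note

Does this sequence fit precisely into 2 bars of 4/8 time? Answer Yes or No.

One bar of 4/8 = 16 thirty-second notes, so 2 bars = 32.
Convert each value to thirty-second notes: eighth rest = 4; quarter note = 8; half note = 16; thirty-second rest = 1; sixteenth = 2; quarter note = 8.
Altogether 4 + 8 + 16 + 1 + 2 + 8 = 39.
39 exceeds 32, so the answer is No.

No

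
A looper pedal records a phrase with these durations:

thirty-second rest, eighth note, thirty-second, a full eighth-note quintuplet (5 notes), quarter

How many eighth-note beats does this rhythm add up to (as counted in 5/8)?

One eighth-note beat = 4 thirty-second notes.
Each duration in thirty-second notes: thirty-second rest = 1; eighth note = 4; thirty-second = 1; a full eighth-note quintuplet (5 notes) (five quintuplet eighths span one half) = 16; quarter = 8.
Sum: 1 + 4 + 1 + 16 + 8 = 30.
30 ÷ 4 = 7.5 beats.

7.5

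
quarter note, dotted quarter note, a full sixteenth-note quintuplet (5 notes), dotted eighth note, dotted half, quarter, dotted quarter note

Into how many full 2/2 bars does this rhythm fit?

One bar of 2/2 = 16 sixteenth notes.
Convert each value to sixteenth notes: quarter note = 4; dotted quarter note = 6; a full sixteenth-note quintuplet (5 notes) (five quintuplet sixteenths span one quarter) = 4; dotted eighth note = 3; dotted half = 12; quarter = 4; dotted quarter note = 6.
Total: 4 + 6 + 4 + 3 + 12 + 4 + 6 = 39.
39 ÷ 16 = 2 complete bars with 7 left over.

2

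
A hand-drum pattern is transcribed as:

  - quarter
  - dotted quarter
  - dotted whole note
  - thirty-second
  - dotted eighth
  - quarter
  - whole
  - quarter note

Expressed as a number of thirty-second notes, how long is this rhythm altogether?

Working in thirty-second notes: quarter = 8; dotted quarter = 12; dotted whole note = 48; thirty-second = 1; dotted eighth = 6; quarter = 8; whole = 32; quarter note = 8.
Total: 8 + 12 + 48 + 1 + 6 + 8 + 32 + 8 = 123 thirty-second notes.

123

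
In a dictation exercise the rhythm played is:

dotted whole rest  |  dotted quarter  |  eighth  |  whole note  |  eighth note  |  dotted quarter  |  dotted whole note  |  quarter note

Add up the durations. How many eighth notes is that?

42

Each duration in eighth notes: dotted whole rest = 12; dotted quarter = 3; eighth = 1; whole note = 8; eighth note = 1; dotted quarter = 3; dotted whole note = 12; quarter note = 2.
Adding: 12 + 3 + 1 + 8 + 1 + 3 + 12 + 2 = 42 eighth notes.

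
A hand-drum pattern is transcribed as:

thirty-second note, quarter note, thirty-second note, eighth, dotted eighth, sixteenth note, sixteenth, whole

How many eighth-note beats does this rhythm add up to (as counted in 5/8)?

One eighth-note beat = 4 thirty-second notes.
Express everything in thirty-second notes: thirty-second note = 1; quarter note = 8; thirty-second note = 1; eighth = 4; dotted eighth = 6; sixteenth note = 2; sixteenth = 2; whole = 32.
Altogether 1 + 8 + 1 + 4 + 6 + 2 + 2 + 32 = 56.
56 ÷ 4 = 14 beats.

14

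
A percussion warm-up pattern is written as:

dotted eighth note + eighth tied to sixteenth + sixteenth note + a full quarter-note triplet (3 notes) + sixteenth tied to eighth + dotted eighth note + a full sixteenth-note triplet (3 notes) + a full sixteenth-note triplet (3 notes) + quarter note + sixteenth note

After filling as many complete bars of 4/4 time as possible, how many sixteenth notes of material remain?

One bar of 4/4 = 16 sixteenth notes.
Each duration in sixteenth notes: dotted eighth note = 3; eighth tied to sixteenth (eighth + sixteenth) = 3; sixteenth note = 1; a full quarter-note triplet (3 notes) (three triplet quarters span one half) = 8; sixteenth tied to eighth (sixteenth + eighth) = 3; dotted eighth note = 3; a full sixteenth-note triplet (3 notes) (three triplet sixteenths span one eighth) = 2; a full sixteenth-note triplet (3 notes) (three triplet sixteenths span one eighth) = 2; quarter note = 4; sixteenth note = 1.
Altogether 3 + 3 + 1 + 8 + 3 + 3 + 2 + 2 + 4 + 1 = 30.
30 ÷ 16 = 1 complete bar with 14 sixteenth notes remaining.

14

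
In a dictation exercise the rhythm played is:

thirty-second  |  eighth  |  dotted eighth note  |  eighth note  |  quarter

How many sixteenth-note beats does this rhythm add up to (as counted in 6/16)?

One sixteenth-note beat = 2 thirty-second notes.
Express everything in thirty-second notes: thirty-second = 1; eighth = 4; dotted eighth note = 6; eighth note = 4; quarter = 8.
Sum: 1 + 4 + 6 + 4 + 8 = 23.
23 ÷ 2 = 11.5 beats.

11.5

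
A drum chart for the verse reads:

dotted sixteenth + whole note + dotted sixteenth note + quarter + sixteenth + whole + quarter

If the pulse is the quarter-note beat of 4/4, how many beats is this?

One quarter-note beat = 8 thirty-second notes.
Each duration in thirty-second notes: dotted sixteenth = 3; whole note = 32; dotted sixteenth note = 3; quarter = 8; sixteenth = 2; whole = 32; quarter = 8.
Sum: 3 + 32 + 3 + 8 + 2 + 32 + 8 = 88.
88 ÷ 8 = 11 beats.

11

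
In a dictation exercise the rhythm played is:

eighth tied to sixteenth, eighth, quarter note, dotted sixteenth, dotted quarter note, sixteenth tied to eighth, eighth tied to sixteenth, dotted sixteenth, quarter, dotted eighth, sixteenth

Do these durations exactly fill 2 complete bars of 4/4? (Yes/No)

Yes

One bar of 4/4 = 32 thirty-second notes, so 2 bars = 64.
In thirty-second notes: eighth tied to sixteenth (eighth + sixteenth) = 6; eighth = 4; quarter note = 8; dotted sixteenth = 3; dotted quarter note = 12; sixteenth tied to eighth (sixteenth + eighth) = 6; eighth tied to sixteenth (eighth + sixteenth) = 6; dotted sixteenth = 3; quarter = 8; dotted eighth = 6; sixteenth = 2.
Total: 6 + 4 + 8 + 3 + 12 + 6 + 6 + 3 + 8 + 6 + 2 = 64.
64 equals 64, so the answer is Yes.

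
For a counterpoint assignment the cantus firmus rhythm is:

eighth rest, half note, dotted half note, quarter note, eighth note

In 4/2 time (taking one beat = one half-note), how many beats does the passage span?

One half-note beat = 4 eighth notes.
Convert each value to eighth notes: eighth rest = 1; half note = 4; dotted half note = 6; quarter note = 2; eighth note = 1.
Total: 1 + 4 + 6 + 2 + 1 = 14.
14 ÷ 4 = 3.5 beats.

3.5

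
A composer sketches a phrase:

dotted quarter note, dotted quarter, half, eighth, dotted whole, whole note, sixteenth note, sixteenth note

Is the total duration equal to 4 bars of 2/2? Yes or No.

Yes

One bar of 2/2 = 16 sixteenth notes, so 4 bars = 64.
Express everything in sixteenth notes: dotted quarter note = 6; dotted quarter = 6; half = 8; eighth = 2; dotted whole = 24; whole note = 16; sixteenth note = 1; sixteenth note = 1.
Total: 6 + 6 + 8 + 2 + 24 + 16 + 1 + 1 = 64.
64 equals 64, so the answer is Yes.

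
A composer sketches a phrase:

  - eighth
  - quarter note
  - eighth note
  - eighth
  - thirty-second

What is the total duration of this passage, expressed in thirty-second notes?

Each duration in thirty-second notes: eighth = 4; quarter note = 8; eighth note = 4; eighth = 4; thirty-second = 1.
Adding: 4 + 8 + 4 + 4 + 1 = 21 thirty-second notes.

21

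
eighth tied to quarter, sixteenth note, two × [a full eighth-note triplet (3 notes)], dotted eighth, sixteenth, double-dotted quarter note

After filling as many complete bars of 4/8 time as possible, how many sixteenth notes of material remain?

2

One bar of 4/8 = 8 sixteenth notes.
In sixteenth notes: eighth tied to quarter (eighth + quarter) = 6; sixteenth note = 1; a full eighth-note triplet (3 notes) (three triplet eighths span one quarter) = 4; a full eighth-note triplet (3 notes) (three triplet eighths span one quarter) = 4; dotted eighth = 3; sixteenth = 1; double-dotted quarter note = 7.
Adding: 6 + 1 + 4 + 4 + 3 + 1 + 7 = 26.
26 ÷ 8 = 3 complete bars with 2 sixteenth notes remaining.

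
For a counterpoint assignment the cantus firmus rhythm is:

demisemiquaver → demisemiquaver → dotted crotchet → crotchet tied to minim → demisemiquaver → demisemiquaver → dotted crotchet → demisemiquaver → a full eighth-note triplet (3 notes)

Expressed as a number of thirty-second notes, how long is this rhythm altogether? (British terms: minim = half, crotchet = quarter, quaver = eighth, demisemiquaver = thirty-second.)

61

In thirty-second notes: demisemiquaver = 1; demisemiquaver = 1; dotted crotchet = 12; crotchet tied to minim (crotchet + minim) = 24; demisemiquaver = 1; demisemiquaver = 1; dotted crotchet = 12; demisemiquaver = 1; a full eighth-note triplet (3 notes) (three triplet eighths span one quarter) = 8.
Altogether 1 + 1 + 12 + 24 + 1 + 1 + 12 + 1 + 8 = 61 thirty-second notes.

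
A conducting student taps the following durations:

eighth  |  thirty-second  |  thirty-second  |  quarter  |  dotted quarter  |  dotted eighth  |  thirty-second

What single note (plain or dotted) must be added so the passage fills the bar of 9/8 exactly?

dotted sixteenth note

The bar of 9/8 = 36 thirty-second notes.
Convert each value to thirty-second notes: eighth = 4; thirty-second = 1; thirty-second = 1; quarter = 8; dotted quarter = 12; dotted eighth = 6; thirty-second = 1.
Sum: 4 + 1 + 1 + 8 + 12 + 6 + 1 = 33.
Remaining: 36 − 33 = 3 thirty-second notes, which is a dotted sixteenth note.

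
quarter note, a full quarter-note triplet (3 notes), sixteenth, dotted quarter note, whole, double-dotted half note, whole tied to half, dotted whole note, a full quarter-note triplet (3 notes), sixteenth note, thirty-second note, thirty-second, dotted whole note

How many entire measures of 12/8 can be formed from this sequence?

One bar of 12/8 = 48 thirty-second notes.
In thirty-second notes: quarter note = 8; a full quarter-note triplet (3 notes) (three triplet quarters span one half) = 16; sixteenth = 2; dotted quarter note = 12; whole = 32; double-dotted half note = 28; whole tied to half (whole + half) = 48; dotted whole note = 48; a full quarter-note triplet (3 notes) (three triplet quarters span one half) = 16; sixteenth note = 2; thirty-second note = 1; thirty-second = 1; dotted whole note = 48.
Total: 8 + 16 + 2 + 12 + 32 + 28 + 48 + 48 + 16 + 2 + 1 + 1 + 48 = 262.
262 ÷ 48 = 5 complete bars with 22 left over.

5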